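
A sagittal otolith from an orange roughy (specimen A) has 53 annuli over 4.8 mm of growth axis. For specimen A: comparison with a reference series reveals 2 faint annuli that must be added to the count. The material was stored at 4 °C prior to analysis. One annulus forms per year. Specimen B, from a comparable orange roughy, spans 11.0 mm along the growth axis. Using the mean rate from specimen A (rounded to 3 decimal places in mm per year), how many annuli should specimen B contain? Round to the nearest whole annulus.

126 annuli

Specimen A: correcting the raw count gives 53 + 2 = 55 true annuli.
A: Extension rate ≈ 4.8 / 55 = 0.087 mm/yr.
Specimen B: 11.0 mm / 0.087 mm per year = 126.44 years ≈ 126 annuli.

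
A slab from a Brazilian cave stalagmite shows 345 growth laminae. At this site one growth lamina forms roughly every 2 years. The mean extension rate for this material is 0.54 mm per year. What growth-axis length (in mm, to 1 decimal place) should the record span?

345 growth laminae at 2 years each span 345 × 2 = 690 years.
Predicted length = 0.54 mm/year × 690 years = 372.6 mm.

372.6 mm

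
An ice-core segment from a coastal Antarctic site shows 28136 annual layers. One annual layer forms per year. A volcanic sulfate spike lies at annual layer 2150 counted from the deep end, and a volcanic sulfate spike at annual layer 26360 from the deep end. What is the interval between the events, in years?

Separation: 26360 − 2150 = 24210 annual layers.
One annual layer per year makes the interval 24210 years.

24210 years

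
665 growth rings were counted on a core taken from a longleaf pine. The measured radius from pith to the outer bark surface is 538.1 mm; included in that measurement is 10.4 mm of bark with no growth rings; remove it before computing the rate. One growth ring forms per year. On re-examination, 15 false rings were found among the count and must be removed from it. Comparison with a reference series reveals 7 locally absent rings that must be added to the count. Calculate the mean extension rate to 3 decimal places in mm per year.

True growth ring count = 665 − 15 + 7 = 657.
Removing the 10.4 mm offcut leaves 538.1 − 10.4 = 527.7 mm.
Extension rate ≈ 527.7 / 657 = 0.803 mm per year.

0.803 mm per year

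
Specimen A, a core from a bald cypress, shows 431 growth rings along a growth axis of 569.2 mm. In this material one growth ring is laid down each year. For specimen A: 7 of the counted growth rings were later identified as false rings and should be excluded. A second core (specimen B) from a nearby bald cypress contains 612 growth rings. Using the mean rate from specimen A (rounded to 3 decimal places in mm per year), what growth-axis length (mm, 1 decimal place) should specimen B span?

821.3 mm

Specimen A: correcting the raw count gives 431 − 7 = 424 true growth rings.
A: 569.2 mm over 424 years gives 569.2 / 424 ≈ 1.342 mm/year.
B's length ≈ 1.342 × 612 = 821.3 mm.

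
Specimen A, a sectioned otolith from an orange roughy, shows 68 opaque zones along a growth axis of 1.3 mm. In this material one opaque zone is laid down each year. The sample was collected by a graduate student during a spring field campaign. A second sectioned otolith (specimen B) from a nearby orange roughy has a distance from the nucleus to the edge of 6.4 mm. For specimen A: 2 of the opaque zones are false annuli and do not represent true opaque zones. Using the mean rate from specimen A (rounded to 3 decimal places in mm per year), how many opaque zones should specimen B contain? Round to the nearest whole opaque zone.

320 opaque zones

Specimen A: true opaque zone count = 68 − 2 = 66.
A: Mean rate = 1.3 mm / 66 years ≈ 0.020 mm/year.
B spans 6.4 / 0.020 = 320.00 years ≈ 320 opaque zones.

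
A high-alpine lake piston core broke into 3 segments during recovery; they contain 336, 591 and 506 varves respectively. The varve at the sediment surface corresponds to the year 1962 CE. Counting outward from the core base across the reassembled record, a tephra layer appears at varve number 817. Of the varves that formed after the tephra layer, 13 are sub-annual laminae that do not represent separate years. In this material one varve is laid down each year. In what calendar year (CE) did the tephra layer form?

Total varves = 336 + 591 + 506 = 1433.
The tephra layer sits at varve 817 from the core base, so 1433 − 817 = 616 varves formed after it.
616 − 13 false = 603 true varves after the tephra layer.
The varve at the sediment surface is 1962 CE, so the tephra layer dates to 1962 − 603 = 1359 CE.

1359 CE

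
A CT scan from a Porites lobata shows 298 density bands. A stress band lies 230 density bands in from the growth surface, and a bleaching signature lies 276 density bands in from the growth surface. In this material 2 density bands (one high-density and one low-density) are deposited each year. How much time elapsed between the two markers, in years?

23 years

The two markers are separated by 276 − 230 = 46 density bands.
With 2 density bands per year, 46 / 2 = 23 years.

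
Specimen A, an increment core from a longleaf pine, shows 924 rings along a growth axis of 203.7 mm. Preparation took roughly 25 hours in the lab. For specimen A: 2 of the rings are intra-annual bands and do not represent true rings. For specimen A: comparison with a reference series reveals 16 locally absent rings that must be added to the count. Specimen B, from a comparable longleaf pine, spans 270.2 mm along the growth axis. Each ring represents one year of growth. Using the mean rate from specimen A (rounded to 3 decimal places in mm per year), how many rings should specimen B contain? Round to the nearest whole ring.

Specimen A: correcting the raw count gives 924 − 2 + 16 = 938 true rings.
A: Extension rate ≈ 203.7 / 938 = 0.217 mm/year.
For B, 270.2 / 0.217 = 1245.16 years ≈ 1245 rings.

1245 rings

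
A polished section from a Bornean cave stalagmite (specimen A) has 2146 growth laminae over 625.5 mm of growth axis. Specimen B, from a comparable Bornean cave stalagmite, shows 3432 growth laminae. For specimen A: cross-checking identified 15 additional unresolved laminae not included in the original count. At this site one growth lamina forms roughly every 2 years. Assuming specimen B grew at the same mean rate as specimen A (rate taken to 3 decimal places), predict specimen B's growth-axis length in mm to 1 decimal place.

995.3 mm

Specimen A: after corrections the count is 2146 + 15 = 2161 growth laminae.
Specimen A: 2161 growth laminae at 2 years each span 2161 × 2 = 4322 years.
A: Mean rate = 625.5 mm / 4322 years ≈ 0.145 mm/year.
Specimen B: multiplying by 2 years per growth lamina: 3432 × 2 = 6864 years. For B, 0.145 mm/year × 6864 years = 995.3 mm.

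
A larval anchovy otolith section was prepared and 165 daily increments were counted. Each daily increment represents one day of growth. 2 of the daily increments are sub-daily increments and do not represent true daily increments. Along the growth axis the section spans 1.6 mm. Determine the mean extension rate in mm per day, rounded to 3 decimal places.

Correcting the raw count gives 165 − 2 = 163 true daily increments.
Extension rate ≈ 1.6 / 163 = 0.010 mm per day.

0.010 mm per day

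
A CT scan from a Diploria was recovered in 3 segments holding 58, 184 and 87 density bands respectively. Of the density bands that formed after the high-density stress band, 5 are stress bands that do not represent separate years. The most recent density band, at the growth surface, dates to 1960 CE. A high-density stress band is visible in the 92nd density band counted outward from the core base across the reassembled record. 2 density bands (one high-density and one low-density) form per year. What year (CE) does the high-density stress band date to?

1844 CE

Total density bands = 58 + 184 + 87 = 329.
Between density band 92 and the growth surface there are 329 − 92 = 237 density bands.
Excluding 5 false density bands: 237 − 5 = 232.
Dividing by 2 density bands per year: 232 / 2 = 116 years.
1960 − 116 = 1844 CE.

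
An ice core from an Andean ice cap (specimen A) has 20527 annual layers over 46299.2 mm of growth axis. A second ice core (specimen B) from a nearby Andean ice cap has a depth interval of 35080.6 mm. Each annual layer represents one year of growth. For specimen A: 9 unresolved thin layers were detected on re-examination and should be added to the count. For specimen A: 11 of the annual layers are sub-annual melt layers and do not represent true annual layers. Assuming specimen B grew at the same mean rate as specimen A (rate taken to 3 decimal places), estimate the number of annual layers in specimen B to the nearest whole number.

15550 annual layers

Specimen A: adjusted count: 20527 − 11 + 9 = 20525 annual layers.
A: Mean rate = 46299.2 mm / 20525 years ≈ 2.256 mm/yr.
B spans 35080.6 / 2.256 = 15549.91 years ≈ 15550 annual layers.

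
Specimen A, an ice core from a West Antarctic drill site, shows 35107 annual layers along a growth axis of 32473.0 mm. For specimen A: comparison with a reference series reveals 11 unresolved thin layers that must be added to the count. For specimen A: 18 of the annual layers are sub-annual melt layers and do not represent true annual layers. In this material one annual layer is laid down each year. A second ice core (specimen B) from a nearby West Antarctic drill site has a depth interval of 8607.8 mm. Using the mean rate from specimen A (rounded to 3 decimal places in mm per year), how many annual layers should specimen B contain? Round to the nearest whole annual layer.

Specimen A: true annual layer count = 35107 − 18 + 11 = 35100.
A: Mean rate = 32473.0 mm / 35100 years ≈ 0.925 mm/yr.
For B, 8607.8 / 0.925 = 9305.73 years ≈ 9306 annual layers.

9306 annual layers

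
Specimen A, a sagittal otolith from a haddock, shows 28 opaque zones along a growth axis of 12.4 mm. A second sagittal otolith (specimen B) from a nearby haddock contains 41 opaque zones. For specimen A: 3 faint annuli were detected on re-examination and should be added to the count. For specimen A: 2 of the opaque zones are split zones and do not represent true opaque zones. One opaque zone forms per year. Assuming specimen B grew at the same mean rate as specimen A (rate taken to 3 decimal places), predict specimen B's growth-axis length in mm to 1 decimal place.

17.5 mm

Specimen A: after corrections the count is 28 − 2 + 3 = 29 opaque zones.
A: 12.4 mm over 29 years gives 12.4 / 29 ≈ 0.428 mm per year.
For B, 0.428 mm/year × 41 years = 17.5 mm.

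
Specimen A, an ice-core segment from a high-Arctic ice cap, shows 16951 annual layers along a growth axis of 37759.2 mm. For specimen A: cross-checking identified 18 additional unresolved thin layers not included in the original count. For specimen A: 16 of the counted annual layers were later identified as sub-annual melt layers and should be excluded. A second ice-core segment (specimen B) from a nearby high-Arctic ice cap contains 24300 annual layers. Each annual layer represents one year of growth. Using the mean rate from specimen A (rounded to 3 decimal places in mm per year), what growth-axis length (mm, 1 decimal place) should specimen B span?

54116.1 mm

Specimen A: true annual layer count = 16951 − 16 + 18 = 16953.
A: Mean rate = 37759.2 mm / 16953 years ≈ 2.227 mm per year.
B's length ≈ 2.227 × 24300 = 54116.1 mm.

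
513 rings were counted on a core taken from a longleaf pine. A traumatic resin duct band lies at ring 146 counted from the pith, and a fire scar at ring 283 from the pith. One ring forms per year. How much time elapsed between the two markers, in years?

137 years

Separation: 283 − 146 = 137 rings.
That is 137 years at one ring per year.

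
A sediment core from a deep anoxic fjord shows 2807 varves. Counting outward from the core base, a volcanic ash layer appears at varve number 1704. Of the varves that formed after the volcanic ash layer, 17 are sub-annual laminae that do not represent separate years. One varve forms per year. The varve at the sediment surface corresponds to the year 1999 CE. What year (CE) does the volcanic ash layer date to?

2807 − 1704 = 1103 varves lie beyond the volcanic ash layer toward the sediment surface.
1103 − 17 false = 1086 true varves after the volcanic ash layer.
1999 − 1086 = 913 CE.

913 CE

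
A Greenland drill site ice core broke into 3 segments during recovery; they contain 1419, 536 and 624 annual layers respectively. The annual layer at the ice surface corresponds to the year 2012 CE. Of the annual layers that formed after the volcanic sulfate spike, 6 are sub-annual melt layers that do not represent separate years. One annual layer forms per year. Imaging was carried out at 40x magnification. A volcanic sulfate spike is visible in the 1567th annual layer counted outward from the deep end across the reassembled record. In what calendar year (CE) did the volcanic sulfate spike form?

Total annual layers = 1419 + 536 + 624 = 2579.
Between annual layer 1567 and the ice surface there are 2579 − 1567 = 1012 annual layers.
1012 − 6 false = 1006 true annual layers after the volcanic sulfate spike.
The annual layer at the ice surface is 2012 CE, so the volcanic sulfate spike dates to 2012 − 1006 = 1006 CE.

1006 CE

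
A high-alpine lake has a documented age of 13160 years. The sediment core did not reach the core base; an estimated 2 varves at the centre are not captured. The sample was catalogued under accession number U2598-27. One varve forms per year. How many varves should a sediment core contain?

Expected varves over 13160 years: 13160.
Subtracting the 2 varves not captured gives 13160 − 2 = 13158 varves in the record.

13158 varves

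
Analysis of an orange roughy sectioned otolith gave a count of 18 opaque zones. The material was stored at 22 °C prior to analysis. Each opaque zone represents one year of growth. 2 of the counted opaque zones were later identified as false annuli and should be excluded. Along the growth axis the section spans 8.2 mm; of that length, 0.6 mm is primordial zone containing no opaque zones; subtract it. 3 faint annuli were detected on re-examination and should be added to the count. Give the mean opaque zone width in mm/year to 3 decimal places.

0.400 mm/year

True opaque zone count = 18 − 2 + 3 = 19.
Net length = 8.2 − 0.6 = 7.6 mm.
7.6 mm over 19 years gives 7.6 / 19 ≈ 0.400 mm/year.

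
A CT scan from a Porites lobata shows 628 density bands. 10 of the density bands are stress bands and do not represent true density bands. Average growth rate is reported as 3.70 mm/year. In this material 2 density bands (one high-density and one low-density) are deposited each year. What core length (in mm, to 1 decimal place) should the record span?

1143.3 mm

Correcting the raw count gives 628 − 10 = 618 true density bands.
Dividing by 2 density bands per year: 618 / 2 = 309 years.
309 years at 3.70 mm/year gives 3.70 × 309 = 1143.3 mm.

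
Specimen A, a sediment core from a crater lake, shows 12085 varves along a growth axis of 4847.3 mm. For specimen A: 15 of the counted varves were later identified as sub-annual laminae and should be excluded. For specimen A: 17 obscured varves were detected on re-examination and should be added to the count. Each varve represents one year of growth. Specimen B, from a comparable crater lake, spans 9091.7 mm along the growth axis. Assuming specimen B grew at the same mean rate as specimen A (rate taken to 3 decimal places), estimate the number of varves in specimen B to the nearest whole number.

Specimen A: after corrections the count is 12085 − 15 + 17 = 12087 varves.
A: 4847.3 mm over 12087 years gives 4847.3 / 12087 ≈ 0.401 mm per year.
For B, 9091.7 / 0.401 = 22672.57 years ≈ 22673 varves.

22673 varves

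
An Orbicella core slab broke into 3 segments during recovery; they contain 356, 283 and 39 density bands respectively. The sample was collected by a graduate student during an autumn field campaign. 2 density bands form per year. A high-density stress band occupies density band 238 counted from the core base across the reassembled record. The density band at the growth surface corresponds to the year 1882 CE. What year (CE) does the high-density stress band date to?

1662 CE

Total density bands = 356 + 283 + 39 = 678.
Between density band 238 and the growth surface there are 678 − 238 = 440 density bands.
With 2 density bands per year, 440 / 2 = 220 years.
The density band at the growth surface is 1882 CE, so the high-density stress band dates to 1882 − 220 = 1662 CE.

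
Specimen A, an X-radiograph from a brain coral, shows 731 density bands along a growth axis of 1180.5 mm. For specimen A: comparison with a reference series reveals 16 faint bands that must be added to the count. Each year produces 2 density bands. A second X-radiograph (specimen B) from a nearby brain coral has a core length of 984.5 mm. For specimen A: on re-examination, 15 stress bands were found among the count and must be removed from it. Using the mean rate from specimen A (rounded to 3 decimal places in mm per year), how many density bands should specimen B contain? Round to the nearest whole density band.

Specimen A: true density band count = 731 − 15 + 16 = 732.
Specimen A: 732 density bands at 2 per year is 732 / 2 = 366 years.
A: Extension rate ≈ 1180.5 / 366 = 3.225 mm/year.
Specimen B: 984.5 mm / 3.225 mm per year = 305.27 years; at 2 density bands per year that is 305.27 × 2 ≈ 611 density bands.

611 density bands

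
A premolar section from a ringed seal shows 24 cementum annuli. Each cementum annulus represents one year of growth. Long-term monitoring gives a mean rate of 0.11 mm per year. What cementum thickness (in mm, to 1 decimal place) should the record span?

24 years of growth are recorded.
24 years at 0.11 mm/year gives 0.11 × 24 = 2.6 mm.

2.6 mm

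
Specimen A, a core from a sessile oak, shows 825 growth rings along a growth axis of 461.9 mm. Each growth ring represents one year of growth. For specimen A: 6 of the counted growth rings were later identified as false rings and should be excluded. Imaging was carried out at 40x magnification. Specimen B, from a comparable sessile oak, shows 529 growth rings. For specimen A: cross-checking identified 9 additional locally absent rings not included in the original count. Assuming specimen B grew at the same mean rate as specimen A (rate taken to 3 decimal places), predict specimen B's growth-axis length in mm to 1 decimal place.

Specimen A: correcting the raw count gives 825 − 6 + 9 = 828 true growth rings.
A: Extension rate ≈ 461.9 / 828 = 0.558 mm per year.
For B, 0.558 mm/year × 529 years = 295.2 mm.

295.2 mm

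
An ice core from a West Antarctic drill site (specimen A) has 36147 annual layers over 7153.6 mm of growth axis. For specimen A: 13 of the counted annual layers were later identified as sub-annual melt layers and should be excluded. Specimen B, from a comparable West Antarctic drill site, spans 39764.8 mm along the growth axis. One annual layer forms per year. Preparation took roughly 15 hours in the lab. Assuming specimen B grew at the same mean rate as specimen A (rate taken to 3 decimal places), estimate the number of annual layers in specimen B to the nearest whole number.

Specimen A: adjusted count: 36147 − 13 = 36134 annual layers.
A: Extension rate ≈ 7153.6 / 36134 = 0.198 mm/yr.
Specimen B: 39764.8 mm / 0.198 mm per year = 200832.32 years ≈ 200832 annual layers.

200832 annual layers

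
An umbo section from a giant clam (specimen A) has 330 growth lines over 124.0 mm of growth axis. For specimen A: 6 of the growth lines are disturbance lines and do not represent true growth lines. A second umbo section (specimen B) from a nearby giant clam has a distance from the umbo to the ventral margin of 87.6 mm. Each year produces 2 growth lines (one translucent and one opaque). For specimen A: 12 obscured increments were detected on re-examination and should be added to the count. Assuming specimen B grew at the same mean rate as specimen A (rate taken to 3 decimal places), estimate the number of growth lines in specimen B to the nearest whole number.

Specimen A: correcting the raw count gives 330 − 6 + 12 = 336 true growth lines.
Specimen A: dividing by 2 growth lines per year: 336 / 2 = 168 years.
A: Extension rate ≈ 124.0 / 168 = 0.738 mm/year.
B spans 87.6 / 0.738 = 118.70 years; at 2 growth lines per year that is 118.70 × 2 ≈ 237 growth lines.

237 growth lines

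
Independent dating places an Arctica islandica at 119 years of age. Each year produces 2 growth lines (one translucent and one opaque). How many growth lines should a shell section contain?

With 2 growth lines per year, 119 years would produce 119 × 2 = 238 growth lines.
So 238 growth lines should be present.

238 growth lines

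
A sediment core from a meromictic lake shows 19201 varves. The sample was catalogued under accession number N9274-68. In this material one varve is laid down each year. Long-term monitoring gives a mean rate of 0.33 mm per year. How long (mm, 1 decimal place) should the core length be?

6336.3 mm

19201 years of growth are recorded.
19201 years at 0.33 mm/year gives 0.33 × 19201 = 6336.3 mm.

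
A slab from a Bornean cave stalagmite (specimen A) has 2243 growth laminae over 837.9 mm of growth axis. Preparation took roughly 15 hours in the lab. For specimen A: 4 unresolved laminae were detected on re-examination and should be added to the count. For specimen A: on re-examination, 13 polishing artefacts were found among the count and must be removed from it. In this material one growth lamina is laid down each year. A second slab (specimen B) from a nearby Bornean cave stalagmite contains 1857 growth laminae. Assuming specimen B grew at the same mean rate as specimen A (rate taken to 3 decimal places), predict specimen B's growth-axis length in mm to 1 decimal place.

696.4 mm

Specimen A: adjusted count: 2243 − 13 + 4 = 2234 growth laminae.
A: Mean rate = 837.9 mm / 2234 years ≈ 0.375 mm/year.
Length of B = 0.375 × 1857 = 696.4 mm.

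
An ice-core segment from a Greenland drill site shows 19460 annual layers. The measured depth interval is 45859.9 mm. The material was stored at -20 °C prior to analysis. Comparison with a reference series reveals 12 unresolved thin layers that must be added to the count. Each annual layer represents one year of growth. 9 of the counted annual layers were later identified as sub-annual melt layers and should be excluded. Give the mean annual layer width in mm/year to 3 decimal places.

2.356 mm/year

True annual layer count = 19460 − 9 + 12 = 19463.
Mean rate = 45859.9 mm / 19463 years ≈ 2.356 mm/year.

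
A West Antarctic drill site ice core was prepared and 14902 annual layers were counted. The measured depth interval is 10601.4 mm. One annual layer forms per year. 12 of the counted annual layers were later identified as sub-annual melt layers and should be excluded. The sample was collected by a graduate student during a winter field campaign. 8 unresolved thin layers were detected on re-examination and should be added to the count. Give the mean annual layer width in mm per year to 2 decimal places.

0.71 mm per year

Correcting the raw count gives 14902 − 12 + 8 = 14898 true annual layers.
Extension rate ≈ 10601.4 / 14898 = 0.71 mm per year.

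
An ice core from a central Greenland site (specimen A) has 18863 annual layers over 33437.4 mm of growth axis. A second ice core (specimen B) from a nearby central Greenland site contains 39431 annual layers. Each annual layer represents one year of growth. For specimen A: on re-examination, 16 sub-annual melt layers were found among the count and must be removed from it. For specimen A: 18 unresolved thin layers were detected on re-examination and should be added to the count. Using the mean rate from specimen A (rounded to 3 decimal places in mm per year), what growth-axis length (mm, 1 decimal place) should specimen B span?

69871.7 mm

Specimen A: after corrections the count is 18863 − 16 + 18 = 18865 annual layers.
A: Mean rate = 33437.4 mm / 18865 years ≈ 1.772 mm/yr.
B's length ≈ 1.772 × 39431 = 69871.7 mm.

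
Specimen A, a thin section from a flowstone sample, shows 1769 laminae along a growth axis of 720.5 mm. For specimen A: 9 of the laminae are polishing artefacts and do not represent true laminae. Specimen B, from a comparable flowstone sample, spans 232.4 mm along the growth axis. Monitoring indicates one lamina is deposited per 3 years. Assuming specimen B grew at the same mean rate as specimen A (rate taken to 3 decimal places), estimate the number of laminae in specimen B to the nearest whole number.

Specimen A: after corrections the count is 1769 − 9 = 1760 laminae.
Specimen A: 1760 laminae at 3 years each span 1760 × 3 = 5280 years.
A: Mean rate = 720.5 mm / 5280 years ≈ 0.136 mm/yr.
For B, 232.4 / 0.136 = 1708.82 years; at 3 years per lamina that is 1708.82 / 3 ≈ 570 laminae.

570 laminae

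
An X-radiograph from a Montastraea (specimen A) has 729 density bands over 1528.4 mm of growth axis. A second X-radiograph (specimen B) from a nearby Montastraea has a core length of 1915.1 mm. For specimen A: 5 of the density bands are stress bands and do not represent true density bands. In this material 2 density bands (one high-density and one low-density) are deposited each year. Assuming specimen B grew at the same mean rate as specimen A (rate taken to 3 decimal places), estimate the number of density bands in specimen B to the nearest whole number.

907 density bands

Specimen A: correcting the raw count gives 729 − 5 = 724 true density bands.
Specimen A: dividing by 2 density bands per year: 724 / 2 = 362 years.
A: 1528.4 mm over 362 years gives 1528.4 / 362 ≈ 4.222 mm/yr.
Specimen B: 1915.1 mm / 4.222 mm per year = 453.60 years; at 2 density bands per year that is 453.60 × 2 ≈ 907 density bands.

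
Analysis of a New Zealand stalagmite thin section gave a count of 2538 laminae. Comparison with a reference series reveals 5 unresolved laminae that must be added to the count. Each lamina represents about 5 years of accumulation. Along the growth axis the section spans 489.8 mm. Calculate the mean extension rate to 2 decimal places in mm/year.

True lamina count = 2538 + 5 = 2543.
2543 laminae at 5 years each span 2543 × 5 = 12715 years.
Mean rate = 489.8 mm / 12715 years ≈ 0.04 mm/year.

0.04 mm/year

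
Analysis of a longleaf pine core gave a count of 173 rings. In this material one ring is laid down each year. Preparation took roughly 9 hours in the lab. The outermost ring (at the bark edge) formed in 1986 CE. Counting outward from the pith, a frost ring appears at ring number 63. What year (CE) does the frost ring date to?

1876 CE

The frost ring sits at ring 63 from the pith, so 173 − 63 = 110 rings formed after it.
The ring at the bark edge is 1986 CE, so the frost ring dates to 1986 − 110 = 1876 CE.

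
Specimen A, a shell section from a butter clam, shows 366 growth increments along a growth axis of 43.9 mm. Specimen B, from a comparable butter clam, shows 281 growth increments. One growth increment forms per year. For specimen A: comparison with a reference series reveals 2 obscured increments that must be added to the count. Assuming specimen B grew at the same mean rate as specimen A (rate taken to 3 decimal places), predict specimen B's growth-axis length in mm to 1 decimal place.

33.4 mm

Specimen A: correcting the raw count gives 366 + 2 = 368 true growth increments.
A: Mean rate = 43.9 mm / 368 years ≈ 0.119 mm/year.
For B, 0.119 mm/year × 281 years = 33.4 mm.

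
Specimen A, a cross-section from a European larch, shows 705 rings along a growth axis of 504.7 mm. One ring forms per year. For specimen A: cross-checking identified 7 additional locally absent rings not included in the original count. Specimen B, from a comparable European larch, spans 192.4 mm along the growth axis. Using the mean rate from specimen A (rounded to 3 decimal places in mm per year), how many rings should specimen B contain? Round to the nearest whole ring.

Specimen A: after corrections the count is 705 + 7 = 712 rings.
A: Extension rate ≈ 504.7 / 712 = 0.709 mm/year.
B spans 192.4 / 0.709 = 271.37 years ≈ 271 rings.

271 rings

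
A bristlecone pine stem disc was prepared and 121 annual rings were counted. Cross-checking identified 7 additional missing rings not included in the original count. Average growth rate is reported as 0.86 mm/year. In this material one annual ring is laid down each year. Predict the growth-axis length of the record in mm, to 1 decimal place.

110.1 mm

After corrections the count is 121 + 7 = 128 annual rings.
Length ≈ 0.86 × 128 = 110.1 mm.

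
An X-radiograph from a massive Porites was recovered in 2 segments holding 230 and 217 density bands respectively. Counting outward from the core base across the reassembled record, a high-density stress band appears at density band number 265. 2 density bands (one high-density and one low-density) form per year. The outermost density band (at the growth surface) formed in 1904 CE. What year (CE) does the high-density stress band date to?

1813 CE

Total density bands = 230 + 217 = 447.
447 − 265 = 182 density bands lie beyond the high-density stress band toward the growth surface.
182 density bands at 2 per year is 182 / 2 = 91 years.
Counting back 91 years from 1904 CE places the high-density stress band in 1904 − 91 = 1813 CE.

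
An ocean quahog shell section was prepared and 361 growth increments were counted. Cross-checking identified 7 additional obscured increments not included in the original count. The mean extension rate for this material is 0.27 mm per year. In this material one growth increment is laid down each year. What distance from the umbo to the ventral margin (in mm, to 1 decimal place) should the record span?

99.4 mm

Correcting the raw count gives 361 + 7 = 368 true growth increments.
Predicted length = 0.27 mm/year × 368 years = 99.4 mm.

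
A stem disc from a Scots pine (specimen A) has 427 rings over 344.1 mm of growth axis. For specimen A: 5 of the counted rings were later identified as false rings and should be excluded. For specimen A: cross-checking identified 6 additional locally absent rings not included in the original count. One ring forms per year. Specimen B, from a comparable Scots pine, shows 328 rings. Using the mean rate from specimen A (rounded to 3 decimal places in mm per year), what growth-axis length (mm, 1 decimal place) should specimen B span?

Specimen A: after corrections the count is 427 − 5 + 6 = 428 rings.
A: 344.1 mm over 428 years gives 344.1 / 428 ≈ 0.804 mm per year.
Length of B = 0.804 × 328 = 263.7 mm.

263.7 mm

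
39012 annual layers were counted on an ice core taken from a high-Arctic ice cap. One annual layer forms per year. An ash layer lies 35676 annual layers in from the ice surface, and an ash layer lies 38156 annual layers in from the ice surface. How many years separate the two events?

2480 yr

Separation: 38156 − 35676 = 2480 annual layers.
At one annual layer per year, 2480 years elapsed between them.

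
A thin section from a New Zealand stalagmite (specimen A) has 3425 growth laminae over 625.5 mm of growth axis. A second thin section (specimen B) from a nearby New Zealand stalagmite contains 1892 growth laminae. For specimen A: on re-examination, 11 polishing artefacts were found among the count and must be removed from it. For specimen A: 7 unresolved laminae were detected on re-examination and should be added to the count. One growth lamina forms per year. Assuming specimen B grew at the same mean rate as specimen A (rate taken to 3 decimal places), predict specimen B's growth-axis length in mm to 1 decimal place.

Specimen A: after corrections the count is 3425 − 11 + 7 = 3421 growth laminae.
A: Mean rate = 625.5 mm / 3421 years ≈ 0.183 mm/yr.
For B, 0.183 mm/year × 1892 years = 346.2 mm.

346.2 mm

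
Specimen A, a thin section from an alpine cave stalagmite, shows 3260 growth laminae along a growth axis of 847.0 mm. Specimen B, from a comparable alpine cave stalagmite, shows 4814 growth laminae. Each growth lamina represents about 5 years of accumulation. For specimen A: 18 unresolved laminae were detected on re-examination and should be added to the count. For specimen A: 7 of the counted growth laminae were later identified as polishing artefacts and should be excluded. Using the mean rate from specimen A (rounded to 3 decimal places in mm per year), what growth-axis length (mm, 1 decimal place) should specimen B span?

1251.6 mm

Specimen A: after corrections the count is 3260 − 7 + 18 = 3271 growth laminae.
Specimen A: 3271 growth laminae at 5 years each span 3271 × 5 = 16355 years.
A: Mean rate = 847.0 mm / 16355 years ≈ 0.052 mm/year.
Specimen B: 4814 growth laminae at 5 years each span 4814 × 5 = 24070 years. Length of B = 0.052 × 24070 = 1251.6 mm.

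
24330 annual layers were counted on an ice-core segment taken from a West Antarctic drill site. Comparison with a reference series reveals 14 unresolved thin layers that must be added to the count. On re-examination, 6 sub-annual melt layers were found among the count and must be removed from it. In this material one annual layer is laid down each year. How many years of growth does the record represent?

24338 years

After corrections the count is 24330 − 6 + 14 = 24338 annual layers.
With a one-to-one annual layer periodicity this is 24338 years.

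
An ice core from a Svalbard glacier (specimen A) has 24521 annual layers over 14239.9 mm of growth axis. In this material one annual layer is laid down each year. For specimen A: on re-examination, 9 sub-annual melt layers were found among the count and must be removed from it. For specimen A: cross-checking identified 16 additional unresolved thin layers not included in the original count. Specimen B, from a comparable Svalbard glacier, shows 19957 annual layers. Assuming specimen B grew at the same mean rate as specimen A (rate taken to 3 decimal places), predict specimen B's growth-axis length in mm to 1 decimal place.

Specimen A: adjusted count: 24521 − 9 + 16 = 24528 annual layers.
A: 14239.9 mm over 24528 years gives 14239.9 / 24528 ≈ 0.581 mm/year.
For B, 0.581 mm/year × 19957 years = 11595.0 mm.

11595.0 mm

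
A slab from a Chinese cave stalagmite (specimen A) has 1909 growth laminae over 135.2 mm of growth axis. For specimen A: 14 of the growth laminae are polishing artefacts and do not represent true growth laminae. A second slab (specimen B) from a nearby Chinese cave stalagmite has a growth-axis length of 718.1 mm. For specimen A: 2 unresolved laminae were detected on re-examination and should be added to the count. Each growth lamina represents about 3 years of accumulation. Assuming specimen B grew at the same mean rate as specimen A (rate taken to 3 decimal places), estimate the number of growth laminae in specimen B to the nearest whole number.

9974 growth laminae

Specimen A: adjusted count: 1909 − 14 + 2 = 1897 growth laminae.
Specimen A: multiplying by 3 years per growth lamina: 1897 × 3 = 5691 years.
A: 135.2 mm over 5691 years gives 135.2 / 5691 ≈ 0.024 mm/year.
Specimen B: 718.1 mm / 0.024 mm per year = 29920.83 years; at 3 years per growth lamina that is 29920.83 / 3 ≈ 9974 growth laminae.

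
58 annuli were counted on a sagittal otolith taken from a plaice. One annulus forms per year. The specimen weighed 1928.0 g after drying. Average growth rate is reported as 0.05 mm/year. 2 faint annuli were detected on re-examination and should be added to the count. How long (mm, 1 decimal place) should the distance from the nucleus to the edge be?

Correcting the raw count gives 58 + 2 = 60 true annuli.
60 years at 0.05 mm/year gives 0.05 × 60 = 3.0 mm.

3.0 mm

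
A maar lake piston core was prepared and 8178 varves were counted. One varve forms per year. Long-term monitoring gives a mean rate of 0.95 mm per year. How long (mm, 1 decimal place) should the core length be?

The record spans 8178 years at 0.95 mm per year.
Predicted length = 0.95 mm/year × 8178 years = 7769.1 mm.

7769.1 mm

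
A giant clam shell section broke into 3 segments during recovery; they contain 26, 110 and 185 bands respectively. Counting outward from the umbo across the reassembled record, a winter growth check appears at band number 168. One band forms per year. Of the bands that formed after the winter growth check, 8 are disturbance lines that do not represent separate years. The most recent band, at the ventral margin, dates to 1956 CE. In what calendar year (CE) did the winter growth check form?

Total bands = 26 + 110 + 185 = 321.
Between band 168 and the ventral margin there are 321 − 168 = 153 bands.
Excluding 8 false bands: 153 − 8 = 145.
Counting back 145 years from 1956 CE places the winter growth check in 1956 − 145 = 1811 CE.

1811 CE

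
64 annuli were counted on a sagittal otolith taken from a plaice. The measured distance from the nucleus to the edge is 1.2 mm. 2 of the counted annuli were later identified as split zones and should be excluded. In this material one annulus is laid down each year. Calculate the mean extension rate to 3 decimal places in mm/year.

0.019 mm/year

Adjusted count: 64 − 2 = 62 annuli.
Extension rate ≈ 1.2 / 62 = 0.019 mm/year.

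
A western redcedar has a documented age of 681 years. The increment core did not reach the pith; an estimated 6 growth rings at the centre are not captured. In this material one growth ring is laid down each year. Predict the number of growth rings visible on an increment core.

At one growth ring per year, 681 years correspond to 681 growth rings.
Less the 6 uncaptured growth rings: 681 − 6 = 675.

675 growth rings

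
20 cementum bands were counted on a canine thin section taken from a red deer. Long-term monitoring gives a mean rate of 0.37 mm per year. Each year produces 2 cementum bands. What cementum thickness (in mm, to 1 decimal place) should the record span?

With 2 cementum bands per year, 20 / 2 = 10 years.
Length ≈ 0.37 × 10 = 3.7 mm.

3.7 mm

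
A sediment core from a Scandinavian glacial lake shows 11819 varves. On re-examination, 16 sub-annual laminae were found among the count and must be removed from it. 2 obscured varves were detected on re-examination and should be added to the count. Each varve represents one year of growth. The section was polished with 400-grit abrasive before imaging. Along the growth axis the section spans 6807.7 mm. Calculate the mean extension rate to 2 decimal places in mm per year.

Adjusted count: 11819 − 16 + 2 = 11805 varves.
6807.7 mm over 11805 years gives 6807.7 / 11805 ≈ 0.58 mm per year.

0.58 mm per year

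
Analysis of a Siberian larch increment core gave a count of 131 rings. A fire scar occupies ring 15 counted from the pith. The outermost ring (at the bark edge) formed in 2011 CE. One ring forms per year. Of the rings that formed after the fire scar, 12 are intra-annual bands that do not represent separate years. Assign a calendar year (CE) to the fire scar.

1907 CE

Between ring 15 and the bark edge there are 131 − 15 = 116 rings.
Removing the 12 false rings leaves 116 − 12 = 104 true rings beyond the fire scar.
2011 − 104 = 1907 CE.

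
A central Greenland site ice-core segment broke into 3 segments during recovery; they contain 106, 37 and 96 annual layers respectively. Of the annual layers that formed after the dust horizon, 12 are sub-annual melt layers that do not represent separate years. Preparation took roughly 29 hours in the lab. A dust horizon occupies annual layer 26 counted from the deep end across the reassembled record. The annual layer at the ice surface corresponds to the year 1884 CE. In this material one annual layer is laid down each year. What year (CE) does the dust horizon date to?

1683 CE

Total annual layers = 106 + 37 + 96 = 239.
239 − 26 = 213 annual layers lie beyond the dust horizon toward the ice surface.
Removing the 12 false annual layers leaves 213 − 12 = 201 true annual layers beyond the dust horizon.
Counting back 201 years from 1884 CE places the dust horizon in 1884 − 201 = 1683 CE.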